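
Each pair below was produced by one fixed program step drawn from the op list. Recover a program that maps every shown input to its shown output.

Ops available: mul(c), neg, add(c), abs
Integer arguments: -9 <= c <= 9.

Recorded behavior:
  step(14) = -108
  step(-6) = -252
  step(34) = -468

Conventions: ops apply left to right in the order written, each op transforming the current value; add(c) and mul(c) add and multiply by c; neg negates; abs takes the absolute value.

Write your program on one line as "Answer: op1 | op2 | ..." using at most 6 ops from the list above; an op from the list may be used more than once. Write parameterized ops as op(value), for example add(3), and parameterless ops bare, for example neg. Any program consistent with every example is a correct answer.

add(-9) | add(1) | abs | neg | mul(6) | mul(3)

Check, running the answer program on each example:
  14 -> 5 -> 6 -> 6 -> -6 -> -36 -> -108
  -6 -> -15 -> -14 -> 14 -> -14 -> -84 -> -252
  34 -> 25 -> 26 -> 26 -> -26 -> -156 -> -468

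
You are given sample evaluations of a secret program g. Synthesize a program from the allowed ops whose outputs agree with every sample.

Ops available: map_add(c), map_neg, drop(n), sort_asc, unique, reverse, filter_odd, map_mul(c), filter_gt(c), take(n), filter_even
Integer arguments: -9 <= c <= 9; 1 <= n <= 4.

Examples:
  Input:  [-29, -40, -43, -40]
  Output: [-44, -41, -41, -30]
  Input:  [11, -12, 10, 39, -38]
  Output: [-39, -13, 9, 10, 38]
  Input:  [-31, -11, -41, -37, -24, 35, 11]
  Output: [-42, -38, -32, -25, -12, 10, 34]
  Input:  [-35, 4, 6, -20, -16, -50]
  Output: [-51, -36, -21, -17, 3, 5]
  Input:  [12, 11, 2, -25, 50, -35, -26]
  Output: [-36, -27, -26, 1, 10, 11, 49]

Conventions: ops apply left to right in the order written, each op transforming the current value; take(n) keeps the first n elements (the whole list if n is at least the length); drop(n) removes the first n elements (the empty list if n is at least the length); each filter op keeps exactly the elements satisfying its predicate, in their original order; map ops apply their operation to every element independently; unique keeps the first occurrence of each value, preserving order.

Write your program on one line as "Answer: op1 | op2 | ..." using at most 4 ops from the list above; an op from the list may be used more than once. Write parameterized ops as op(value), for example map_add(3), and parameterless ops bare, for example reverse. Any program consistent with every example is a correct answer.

sort_asc | reverse | map_add(-1) | sort_asc

Check, running the answer program on each example:
  [-29, -40, -43, -40] -> [-43, -40, -40, -29] -> [-29, -40, -40, -43] -> [-30, -41, -41, -44] -> [-44, -41, -41, -30]
  [11, -12, 10, 39, -38] -> [-38, -12, 10, 11, 39] -> [39, 11, 10, -12, -38] -> [38, 10, 9, -13, -39] -> [-39, -13, 9, 10, 38]
  [-31, -11, -41, -37, -24, 35, 11] -> [-41, -37, -31, -24, -11, 11, 35] -> [35, 11, -11, -24, -31, -37, -41] -> [34, 10, -12, -25, -32, -38, -42] -> [-42, -38, -32, -25, -12, 10, 34]
  [-35, 4, 6, -20, -16, -50] -> [-50, -35, -20, -16, 4, 6] -> [6, 4, -16, -20, -35, -50] -> [5, 3, -17, -21, -36, -51] -> [-51, -36, -21, -17, 3, 5]
  [12, 11, 2, -25, 50, -35, -26] -> [-35, -26, -25, 2, 11, 12, 50] -> [50, 12, 11, 2, -25, -26, -35] -> [49, 11, 10, 1, -26, -27, -36] -> [-36, -27, -26, 1, 10, 11, 49]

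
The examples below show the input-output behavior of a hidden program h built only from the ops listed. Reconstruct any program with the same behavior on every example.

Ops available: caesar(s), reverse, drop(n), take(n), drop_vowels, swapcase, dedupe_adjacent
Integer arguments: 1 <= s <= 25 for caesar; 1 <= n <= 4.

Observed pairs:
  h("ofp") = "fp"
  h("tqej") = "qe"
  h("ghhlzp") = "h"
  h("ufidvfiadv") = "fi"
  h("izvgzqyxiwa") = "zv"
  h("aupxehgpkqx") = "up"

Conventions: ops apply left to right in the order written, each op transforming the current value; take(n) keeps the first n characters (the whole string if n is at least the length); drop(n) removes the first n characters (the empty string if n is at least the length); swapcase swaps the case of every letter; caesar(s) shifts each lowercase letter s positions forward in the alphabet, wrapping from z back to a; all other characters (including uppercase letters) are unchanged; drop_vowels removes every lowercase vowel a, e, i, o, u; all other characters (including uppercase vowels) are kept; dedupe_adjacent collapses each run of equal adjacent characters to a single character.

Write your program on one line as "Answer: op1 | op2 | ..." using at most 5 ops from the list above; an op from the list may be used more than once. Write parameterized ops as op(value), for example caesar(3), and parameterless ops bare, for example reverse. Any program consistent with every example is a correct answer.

take(3) | swapcase | dedupe_adjacent | swapcase | drop(1)

Check, running the answer program on each example:
  "ofp" -> "ofp" -> "OFP" -> "OFP" -> "ofp" -> "fp"
  "tqej" -> "tqe" -> "TQE" -> "TQE" -> "tqe" -> "qe"
  "ghhlzp" -> "ghh" -> "GHH" -> "GH" -> "gh" -> "h"
  "ufidvfiadv" -> "ufi" -> "UFI" -> "UFI" -> "ufi" -> "fi"
  "izvgzqyxiwa" -> "izv" -> "IZV" -> "IZV" -> "izv" -> "zv"
  "aupxehgpkqx" -> "aup" -> "AUP" -> "AUP" -> "aup" -> "up"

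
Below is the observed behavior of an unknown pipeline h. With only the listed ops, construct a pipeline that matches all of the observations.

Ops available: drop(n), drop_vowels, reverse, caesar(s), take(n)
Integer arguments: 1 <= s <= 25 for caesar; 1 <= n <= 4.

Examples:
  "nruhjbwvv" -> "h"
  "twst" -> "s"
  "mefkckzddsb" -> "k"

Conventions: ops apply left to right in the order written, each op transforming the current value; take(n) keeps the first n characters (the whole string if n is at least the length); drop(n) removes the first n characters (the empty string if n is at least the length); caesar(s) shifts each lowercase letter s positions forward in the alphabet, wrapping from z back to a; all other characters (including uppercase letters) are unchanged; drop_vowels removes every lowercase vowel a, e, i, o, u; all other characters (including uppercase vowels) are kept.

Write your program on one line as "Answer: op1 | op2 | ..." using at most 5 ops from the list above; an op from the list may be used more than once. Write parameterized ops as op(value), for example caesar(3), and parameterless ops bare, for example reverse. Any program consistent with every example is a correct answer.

drop_vowels | take(4) | drop(2) | take(1)

Check, running the answer program on each example:
  "nruhjbwvv" -> "nrhjbwvv" -> "nrhj" -> "hj" -> "h"
  "twst" -> "twst" -> "twst" -> "st" -> "s"
  "mefkckzddsb" -> "mfkckzddsb" -> "mfkc" -> "kc" -> "k"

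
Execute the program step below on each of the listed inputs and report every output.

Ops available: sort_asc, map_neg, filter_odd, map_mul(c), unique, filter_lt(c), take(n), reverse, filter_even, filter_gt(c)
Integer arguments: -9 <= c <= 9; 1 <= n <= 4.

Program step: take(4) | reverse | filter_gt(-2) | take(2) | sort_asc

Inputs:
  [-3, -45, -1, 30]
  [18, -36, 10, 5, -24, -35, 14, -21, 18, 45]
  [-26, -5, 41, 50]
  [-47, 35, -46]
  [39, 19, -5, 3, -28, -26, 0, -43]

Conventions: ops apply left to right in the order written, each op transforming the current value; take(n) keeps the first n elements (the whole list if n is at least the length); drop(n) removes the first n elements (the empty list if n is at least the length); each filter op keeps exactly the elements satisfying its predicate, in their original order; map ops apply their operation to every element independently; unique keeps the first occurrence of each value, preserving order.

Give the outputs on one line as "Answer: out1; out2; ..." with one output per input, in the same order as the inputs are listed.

Execution, op by op:
  [-3, -45, -1, 30] -> [-3, -45, -1, 30] -> [30, -1, -45, -3] -> [30, -1] -> [30, -1] -> [-1, 30]
  [18, -36, 10, 5, -24, -35, 14, -21, 18, 45] -> [18, -36, 10, 5] -> [5, 10, -36, 18] -> [5, 10, 18] -> [5, 10] -> [5, 10]
  [-26, -5, 41, 50] -> [-26, -5, 41, 50] -> [50, 41, -5, -26] -> [50, 41] -> [50, 41] -> [41, 50]
  [-47, 35, -46] -> [-47, 35, -46] -> [-46, 35, -47] -> [35] -> [35] -> [35]
  [39, 19, -5, 3, -28, -26, 0, -43] -> [39, 19, -5, 3] -> [3, -5, 19, 39] -> [3, 19, 39] -> [3, 19] -> [3, 19]

[-1, 30]; [5, 10]; [41, 50]; [35]; [3, 19]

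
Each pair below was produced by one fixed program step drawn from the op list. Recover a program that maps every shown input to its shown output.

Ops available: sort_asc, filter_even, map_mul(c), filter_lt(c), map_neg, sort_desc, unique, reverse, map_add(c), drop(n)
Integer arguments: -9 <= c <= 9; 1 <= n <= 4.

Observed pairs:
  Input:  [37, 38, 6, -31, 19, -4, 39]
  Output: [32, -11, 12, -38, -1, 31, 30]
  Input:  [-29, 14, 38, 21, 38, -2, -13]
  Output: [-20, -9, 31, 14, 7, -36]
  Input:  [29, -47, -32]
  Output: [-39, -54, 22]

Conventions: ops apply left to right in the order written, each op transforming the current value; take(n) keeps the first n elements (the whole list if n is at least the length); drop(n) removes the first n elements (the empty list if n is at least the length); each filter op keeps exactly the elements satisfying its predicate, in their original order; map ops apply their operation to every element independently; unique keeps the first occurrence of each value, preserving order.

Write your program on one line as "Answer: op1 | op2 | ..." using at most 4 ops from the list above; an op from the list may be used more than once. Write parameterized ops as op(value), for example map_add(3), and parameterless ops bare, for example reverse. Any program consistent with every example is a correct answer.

map_add(-7) | reverse | unique

Check, running the answer program on each example:
  [37, 38, 6, -31, 19, -4, 39] -> [30, 31, -1, -38, 12, -11, 32] -> [32, -11, 12, -38, -1, 31, 30] -> [32, -11, 12, -38, -1, 31, 30]
  [-29, 14, 38, 21, 38, -2, -13] -> [-36, 7, 31, 14, 31, -9, -20] -> [-20, -9, 31, 14, 31, 7, -36] -> [-20, -9, 31, 14, 7, -36]
  [29, -47, -32] -> [22, -54, -39] -> [-39, -54, 22] -> [-39, -54, 22]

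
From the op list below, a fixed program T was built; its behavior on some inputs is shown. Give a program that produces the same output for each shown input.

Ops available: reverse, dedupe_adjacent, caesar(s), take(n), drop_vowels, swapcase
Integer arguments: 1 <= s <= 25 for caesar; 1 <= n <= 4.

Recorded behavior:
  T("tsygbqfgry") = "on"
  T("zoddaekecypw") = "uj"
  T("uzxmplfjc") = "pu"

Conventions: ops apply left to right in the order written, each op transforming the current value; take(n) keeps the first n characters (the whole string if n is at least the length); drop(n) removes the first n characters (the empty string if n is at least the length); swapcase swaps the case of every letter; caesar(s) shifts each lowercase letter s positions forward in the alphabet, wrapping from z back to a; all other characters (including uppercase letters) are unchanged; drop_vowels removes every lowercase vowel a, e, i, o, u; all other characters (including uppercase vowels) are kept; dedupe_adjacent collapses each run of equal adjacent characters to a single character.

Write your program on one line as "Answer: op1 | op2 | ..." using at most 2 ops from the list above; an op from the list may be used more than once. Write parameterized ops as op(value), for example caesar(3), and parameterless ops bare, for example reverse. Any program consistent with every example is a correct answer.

take(2) | caesar(21)

Check, running the answer program on each example:
  "tsygbqfgry" -> "ts" -> "on"
  "zoddaekecypw" -> "zo" -> "uj"
  "uzxmplfjc" -> "uz" -> "pu"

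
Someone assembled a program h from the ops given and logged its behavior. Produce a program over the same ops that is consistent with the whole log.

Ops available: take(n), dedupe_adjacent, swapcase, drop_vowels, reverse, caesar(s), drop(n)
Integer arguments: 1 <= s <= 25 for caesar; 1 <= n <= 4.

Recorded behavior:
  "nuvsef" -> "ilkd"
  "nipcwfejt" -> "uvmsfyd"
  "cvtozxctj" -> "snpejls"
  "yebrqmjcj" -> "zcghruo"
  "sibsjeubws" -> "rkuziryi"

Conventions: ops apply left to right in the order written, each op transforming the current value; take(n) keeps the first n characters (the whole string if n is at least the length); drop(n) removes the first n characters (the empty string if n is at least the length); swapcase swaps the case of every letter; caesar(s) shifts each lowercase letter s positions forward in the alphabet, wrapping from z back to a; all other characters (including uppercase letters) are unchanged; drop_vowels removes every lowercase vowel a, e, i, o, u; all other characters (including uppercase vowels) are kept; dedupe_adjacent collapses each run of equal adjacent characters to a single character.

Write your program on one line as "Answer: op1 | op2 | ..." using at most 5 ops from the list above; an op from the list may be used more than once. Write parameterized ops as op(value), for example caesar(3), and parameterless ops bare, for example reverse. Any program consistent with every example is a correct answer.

reverse | caesar(17) | drop(2) | caesar(25)

Check, running the answer program on each example:
  "nuvsef" -> "fesvun" -> "wvjmle" -> "jmle" -> "ilkd"
  "nipcwfejt" -> "tjefwcpin" -> "kavwntgze" -> "vwntgze" -> "uvmsfyd"
  "cvtozxctj" -> "jtcxzotvc" -> "aktoqfkmt" -> "toqfkmt" -> "snpejls"
  "yebrqmjcj" -> "jcjmqrbey" -> "atadhisvp" -> "adhisvp" -> "zcghruo"
  "sibsjeubws" -> "swbuejsbis" -> "jnslvajszj" -> "slvajszj" -> "rkuziryi"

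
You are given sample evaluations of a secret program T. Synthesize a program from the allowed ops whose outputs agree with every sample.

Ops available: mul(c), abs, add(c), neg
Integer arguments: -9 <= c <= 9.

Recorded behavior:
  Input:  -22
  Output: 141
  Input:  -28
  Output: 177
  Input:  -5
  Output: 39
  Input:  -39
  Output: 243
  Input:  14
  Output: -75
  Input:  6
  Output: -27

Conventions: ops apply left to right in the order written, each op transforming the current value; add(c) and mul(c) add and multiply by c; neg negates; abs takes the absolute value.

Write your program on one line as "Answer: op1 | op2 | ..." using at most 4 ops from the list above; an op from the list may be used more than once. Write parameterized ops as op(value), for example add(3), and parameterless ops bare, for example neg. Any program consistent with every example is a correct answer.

mul(6) | add(-9) | neg

Check, running the answer program on each example:
  -22 -> -132 -> -141 -> 141
  -28 -> -168 -> -177 -> 177
  -5 -> -30 -> -39 -> 39
  -39 -> -234 -> -243 -> 243
  14 -> 84 -> 75 -> -75
  6 -> 36 -> 27 -> -27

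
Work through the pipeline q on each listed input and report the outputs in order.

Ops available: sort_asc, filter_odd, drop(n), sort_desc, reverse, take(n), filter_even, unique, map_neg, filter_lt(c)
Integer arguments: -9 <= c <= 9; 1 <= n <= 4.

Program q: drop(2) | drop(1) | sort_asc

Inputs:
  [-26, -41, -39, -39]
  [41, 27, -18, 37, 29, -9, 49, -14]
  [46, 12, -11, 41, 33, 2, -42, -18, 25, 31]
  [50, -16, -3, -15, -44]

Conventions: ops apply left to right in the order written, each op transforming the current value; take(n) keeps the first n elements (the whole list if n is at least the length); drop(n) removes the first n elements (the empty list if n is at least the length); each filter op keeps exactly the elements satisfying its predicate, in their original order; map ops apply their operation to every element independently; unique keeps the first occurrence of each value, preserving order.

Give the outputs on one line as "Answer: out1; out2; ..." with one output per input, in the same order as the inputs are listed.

Execution, op by op:
  [-26, -41, -39, -39] -> [-39, -39] -> [-39] -> [-39]
  [41, 27, -18, 37, 29, -9, 49, -14] -> [-18, 37, 29, -9, 49, -14] -> [37, 29, -9, 49, -14] -> [-14, -9, 29, 37, 49]
  [46, 12, -11, 41, 33, 2, -42, -18, 25, 31] -> [-11, 41, 33, 2, -42, -18, 25, 31] -> [41, 33, 2, -42, -18, 25, 31] -> [-42, -18, 2, 25, 31, 33, 41]
  [50, -16, -3, -15, -44] -> [-3, -15, -44] -> [-15, -44] -> [-44, -15]

[-39]; [-14, -9, 29, 37, 49]; [-42, -18, 2, 25, 31, 33, 41]; [-44, -15]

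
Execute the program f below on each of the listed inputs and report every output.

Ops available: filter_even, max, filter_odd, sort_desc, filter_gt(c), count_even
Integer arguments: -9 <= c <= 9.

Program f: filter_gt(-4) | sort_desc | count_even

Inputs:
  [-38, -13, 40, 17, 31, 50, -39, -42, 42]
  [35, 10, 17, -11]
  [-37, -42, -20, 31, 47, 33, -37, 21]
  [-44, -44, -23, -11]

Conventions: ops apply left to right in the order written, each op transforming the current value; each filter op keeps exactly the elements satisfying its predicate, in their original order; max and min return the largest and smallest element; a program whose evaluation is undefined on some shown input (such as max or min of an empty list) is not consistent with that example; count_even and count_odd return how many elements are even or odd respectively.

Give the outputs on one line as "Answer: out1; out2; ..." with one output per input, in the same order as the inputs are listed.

Execution, op by op:
  [-38, -13, 40, 17, 31, 50, -39, -42, 42] -> [40, 17, 31, 50, 42] -> [50, 42, 40, 31, 17] -> 3
  [35, 10, 17, -11] -> [35, 10, 17] -> [35, 17, 10] -> 1
  [-37, -42, -20, 31, 47, 33, -37, 21] -> [31, 47, 33, 21] -> [47, 33, 31, 21] -> 0
  [-44, -44, -23, -11] -> [] -> [] -> 0

3; 1; 0; 0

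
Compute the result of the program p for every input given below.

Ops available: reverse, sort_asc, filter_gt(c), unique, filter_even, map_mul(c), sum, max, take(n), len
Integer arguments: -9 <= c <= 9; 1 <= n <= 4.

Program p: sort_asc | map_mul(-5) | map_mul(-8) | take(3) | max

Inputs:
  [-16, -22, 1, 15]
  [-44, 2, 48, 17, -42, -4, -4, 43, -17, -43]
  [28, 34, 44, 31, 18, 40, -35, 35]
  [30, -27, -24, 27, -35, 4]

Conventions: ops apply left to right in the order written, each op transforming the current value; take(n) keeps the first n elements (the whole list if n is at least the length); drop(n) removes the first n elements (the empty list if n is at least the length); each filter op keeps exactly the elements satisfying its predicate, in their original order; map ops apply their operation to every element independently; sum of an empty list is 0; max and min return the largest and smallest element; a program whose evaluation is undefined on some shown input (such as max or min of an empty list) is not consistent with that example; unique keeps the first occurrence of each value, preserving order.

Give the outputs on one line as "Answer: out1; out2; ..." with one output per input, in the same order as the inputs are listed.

Execution, op by op:
  [-16, -22, 1, 15] -> [-22, -16, 1, 15] -> [110, 80, -5, -75] -> [-880, -640, 40, 600] -> [-880, -640, 40] -> 40
  [-44, 2, 48, 17, -42, -4, -4, 43, -17, -43] -> [-44, -43, -42, -17, -4, -4, 2, 17, 43, 48] -> [220, 215, 210, 85, 20, 20, -10, -85, -215, -240] -> [-1760, -1720, -1680, -680, -160, -160, 80, 680, 1720, 1920] -> [-1760, -1720, -1680] -> -1680
  [28, 34, 44, 31, 18, 40, -35, 35] -> [-35, 18, 28, 31, 34, 35, 40, 44] -> [175, -90, -140, -155, -170, -175, -200, -220] -> [-1400, 720, 1120, 1240, 1360, 1400, 1600, 1760] -> [-1400, 720, 1120] -> 1120
  [30, -27, -24, 27, -35, 4] -> [-35, -27, -24, 4, 27, 30] -> [175, 135, 120, -20, -135, -150] -> [-1400, -1080, -960, 160, 1080, 1200] -> [-1400, -1080, -960] -> -960

40; -1680; 1120; -960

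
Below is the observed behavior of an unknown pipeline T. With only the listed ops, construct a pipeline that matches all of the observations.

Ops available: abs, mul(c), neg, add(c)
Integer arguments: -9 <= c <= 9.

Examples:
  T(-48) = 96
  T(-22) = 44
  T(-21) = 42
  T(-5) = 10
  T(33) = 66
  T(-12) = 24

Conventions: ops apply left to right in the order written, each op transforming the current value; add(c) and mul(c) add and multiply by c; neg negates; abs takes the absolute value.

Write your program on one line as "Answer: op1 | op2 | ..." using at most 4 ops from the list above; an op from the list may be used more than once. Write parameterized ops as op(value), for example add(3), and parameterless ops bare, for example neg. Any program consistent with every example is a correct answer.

abs | neg | mul(-2)

Check, running the answer program on each example:
  -48 -> 48 -> -48 -> 96
  -22 -> 22 -> -22 -> 44
  -21 -> 21 -> -21 -> 42
  -5 -> 5 -> -5 -> 10
  33 -> 33 -> -33 -> 66
  -12 -> 12 -> -12 -> 24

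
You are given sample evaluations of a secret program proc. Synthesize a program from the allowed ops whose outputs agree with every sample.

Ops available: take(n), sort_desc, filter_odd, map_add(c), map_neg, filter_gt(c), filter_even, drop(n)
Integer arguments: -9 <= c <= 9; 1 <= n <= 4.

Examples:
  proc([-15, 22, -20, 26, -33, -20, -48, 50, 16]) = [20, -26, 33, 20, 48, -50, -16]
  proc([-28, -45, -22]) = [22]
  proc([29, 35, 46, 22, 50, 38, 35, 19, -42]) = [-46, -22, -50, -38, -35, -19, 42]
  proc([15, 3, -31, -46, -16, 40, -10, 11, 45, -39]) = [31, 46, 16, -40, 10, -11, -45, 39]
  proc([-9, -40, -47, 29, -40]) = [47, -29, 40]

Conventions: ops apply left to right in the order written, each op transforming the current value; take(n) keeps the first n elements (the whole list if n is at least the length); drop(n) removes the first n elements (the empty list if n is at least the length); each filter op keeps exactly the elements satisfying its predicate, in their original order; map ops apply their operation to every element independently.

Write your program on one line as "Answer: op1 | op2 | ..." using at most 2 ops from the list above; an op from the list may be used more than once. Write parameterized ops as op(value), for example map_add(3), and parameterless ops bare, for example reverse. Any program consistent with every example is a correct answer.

map_neg | drop(2)

Check, running the answer program on each example:
  [-15, 22, -20, 26, -33, -20, -48, 50, 16] -> [15, -22, 20, -26, 33, 20, 48, -50, -16] -> [20, -26, 33, 20, 48, -50, -16]
  [-28, -45, -22] -> [28, 45, 22] -> [22]
  [29, 35, 46, 22, 50, 38, 35, 19, -42] -> [-29, -35, -46, -22, -50, -38, -35, -19, 42] -> [-46, -22, -50, -38, -35, -19, 42]
  [15, 3, -31, -46, -16, 40, -10, 11, 45, -39] -> [-15, -3, 31, 46, 16, -40, 10, -11, -45, 39] -> [31, 46, 16, -40, 10, -11, -45, 39]
  [-9, -40, -47, 29, -40] -> [9, 40, 47, -29, 40] -> [47, -29, 40]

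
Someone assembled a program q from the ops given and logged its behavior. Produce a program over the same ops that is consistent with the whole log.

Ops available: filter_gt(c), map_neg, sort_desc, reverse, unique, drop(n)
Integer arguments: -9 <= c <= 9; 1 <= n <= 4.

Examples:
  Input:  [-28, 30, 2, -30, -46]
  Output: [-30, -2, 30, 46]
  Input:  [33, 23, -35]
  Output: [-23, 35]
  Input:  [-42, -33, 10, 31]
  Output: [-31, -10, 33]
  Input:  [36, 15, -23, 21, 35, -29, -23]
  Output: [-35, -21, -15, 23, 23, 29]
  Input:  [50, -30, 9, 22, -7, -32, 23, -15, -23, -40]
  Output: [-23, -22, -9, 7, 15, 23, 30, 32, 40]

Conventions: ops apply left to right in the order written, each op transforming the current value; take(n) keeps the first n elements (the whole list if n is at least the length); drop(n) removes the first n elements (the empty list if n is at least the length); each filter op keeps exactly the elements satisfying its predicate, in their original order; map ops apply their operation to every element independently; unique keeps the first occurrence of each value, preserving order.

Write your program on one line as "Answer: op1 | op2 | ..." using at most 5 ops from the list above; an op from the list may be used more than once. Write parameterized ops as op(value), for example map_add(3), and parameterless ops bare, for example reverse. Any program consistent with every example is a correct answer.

drop(1) | reverse | sort_desc | map_neg

Check, running the answer program on each example:
  [-28, 30, 2, -30, -46] -> [30, 2, -30, -46] -> [-46, -30, 2, 30] -> [30, 2, -30, -46] -> [-30, -2, 30, 46]
  [33, 23, -35] -> [23, -35] -> [-35, 23] -> [23, -35] -> [-23, 35]
  [-42, -33, 10, 31] -> [-33, 10, 31] -> [31, 10, -33] -> [31, 10, -33] -> [-31, -10, 33]
  [36, 15, -23, 21, 35, -29, -23] -> [15, -23, 21, 35, -29, -23] -> [-23, -29, 35, 21, -23, 15] -> [35, 21, 15, -23, -23, -29] -> [-35, -21, -15, 23, 23, 29]
  [50, -30, 9, 22, -7, -32, 23, -15, -23, -40] -> [-30, 9, 22, -7, -32, 23, -15, -23, -40] -> [-40, -23, -15, 23, -32, -7, 22, 9, -30] -> [23, 22, 9, -7, -15, -23, -30, -32, -40] -> [-23, -22, -9, 7, 15, 23, 30, 32, 40]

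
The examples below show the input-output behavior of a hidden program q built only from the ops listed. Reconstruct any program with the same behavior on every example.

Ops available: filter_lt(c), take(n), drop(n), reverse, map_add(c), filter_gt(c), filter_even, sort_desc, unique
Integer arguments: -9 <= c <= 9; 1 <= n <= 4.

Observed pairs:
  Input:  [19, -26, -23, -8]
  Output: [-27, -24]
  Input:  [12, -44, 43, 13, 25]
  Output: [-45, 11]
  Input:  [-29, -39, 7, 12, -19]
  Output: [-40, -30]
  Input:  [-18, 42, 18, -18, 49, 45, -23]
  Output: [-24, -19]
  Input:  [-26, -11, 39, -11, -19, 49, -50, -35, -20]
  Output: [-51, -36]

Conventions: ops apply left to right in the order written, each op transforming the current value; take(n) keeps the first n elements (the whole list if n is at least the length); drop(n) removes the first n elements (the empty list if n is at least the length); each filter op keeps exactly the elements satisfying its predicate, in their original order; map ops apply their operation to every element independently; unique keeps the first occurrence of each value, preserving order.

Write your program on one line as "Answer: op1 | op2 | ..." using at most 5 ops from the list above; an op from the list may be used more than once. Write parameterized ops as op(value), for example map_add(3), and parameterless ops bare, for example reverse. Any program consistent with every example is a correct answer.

sort_desc | map_add(-1) | reverse | take(2)

Check, running the answer program on each example:
  [19, -26, -23, -8] -> [19, -8, -23, -26] -> [18, -9, -24, -27] -> [-27, -24, -9, 18] -> [-27, -24]
  [12, -44, 43, 13, 25] -> [43, 25, 13, 12, -44] -> [42, 24, 12, 11, -45] -> [-45, 11, 12, 24, 42] -> [-45, 11]
  [-29, -39, 7, 12, -19] -> [12, 7, -19, -29, -39] -> [11, 6, -20, -30, -40] -> [-40, -30, -20, 6, 11] -> [-40, -30]
  [-18, 42, 18, -18, 49, 45, -23] -> [49, 45, 42, 18, -18, -18, -23] -> [48, 44, 41, 17, -19, -19, -24] -> [-24, -19, -19, 17, 41, 44, 48] -> [-24, -19]
  [-26, -11, 39, -11, -19, 49, -50, -35, -20] -> [49, 39, -11, -11, -19, -20, -26, -35, -50] -> [48, 38, -12, -12, -20, -21, -27, -36, -51] -> [-51, -36, -27, -21, -20, -12, -12, 38, 48] -> [-51, -36]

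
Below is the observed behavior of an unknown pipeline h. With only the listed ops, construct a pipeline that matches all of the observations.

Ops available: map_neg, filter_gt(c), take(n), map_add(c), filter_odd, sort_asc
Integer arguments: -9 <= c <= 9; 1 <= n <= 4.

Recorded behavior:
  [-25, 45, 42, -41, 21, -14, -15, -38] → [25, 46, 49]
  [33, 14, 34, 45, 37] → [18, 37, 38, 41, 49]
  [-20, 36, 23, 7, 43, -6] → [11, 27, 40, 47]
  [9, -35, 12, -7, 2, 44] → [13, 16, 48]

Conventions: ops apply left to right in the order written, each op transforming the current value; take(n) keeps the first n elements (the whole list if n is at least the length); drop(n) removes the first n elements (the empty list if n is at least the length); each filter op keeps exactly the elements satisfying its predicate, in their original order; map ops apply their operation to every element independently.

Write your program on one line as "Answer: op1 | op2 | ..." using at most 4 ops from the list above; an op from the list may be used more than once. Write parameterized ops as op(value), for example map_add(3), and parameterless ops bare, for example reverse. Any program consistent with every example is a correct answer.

map_add(-1) | filter_gt(2) | map_add(5) | sort_asc

Check, running the answer program on each example:
  [-25, 45, 42, -41, 21, -14, -15, -38] -> [-26, 44, 41, -42, 20, -15, -16, -39] -> [44, 41, 20] -> [49, 46, 25] -> [25, 46, 49]
  [33, 14, 34, 45, 37] -> [32, 13, 33, 44, 36] -> [32, 13, 33, 44, 36] -> [37, 18, 38, 49, 41] -> [18, 37, 38, 41, 49]
  [-20, 36, 23, 7, 43, -6] -> [-21, 35, 22, 6, 42, -7] -> [35, 22, 6, 42] -> [40, 27, 11, 47] -> [11, 27, 40, 47]
  [9, -35, 12, -7, 2, 44] -> [8, -36, 11, -8, 1, 43] -> [8, 11, 43] -> [13, 16, 48] -> [13, 16, 48]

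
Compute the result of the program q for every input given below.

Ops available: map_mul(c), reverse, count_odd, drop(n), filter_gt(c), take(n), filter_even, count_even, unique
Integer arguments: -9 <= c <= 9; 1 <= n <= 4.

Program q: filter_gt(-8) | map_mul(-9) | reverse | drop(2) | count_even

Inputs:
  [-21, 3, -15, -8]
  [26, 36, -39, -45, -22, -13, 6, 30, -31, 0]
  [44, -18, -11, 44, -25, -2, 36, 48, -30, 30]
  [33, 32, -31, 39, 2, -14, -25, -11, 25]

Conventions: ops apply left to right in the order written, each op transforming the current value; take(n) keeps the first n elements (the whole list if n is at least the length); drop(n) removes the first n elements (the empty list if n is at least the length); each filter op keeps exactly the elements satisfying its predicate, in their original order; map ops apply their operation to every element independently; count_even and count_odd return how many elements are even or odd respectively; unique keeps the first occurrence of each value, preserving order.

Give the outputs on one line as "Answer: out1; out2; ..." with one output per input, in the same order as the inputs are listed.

0; 3; 4; 1

Execution, op by op:
  [-21, 3, -15, -8] -> [3] -> [-27] -> [-27] -> [] -> 0
  [26, 36, -39, -45, -22, -13, 6, 30, -31, 0] -> [26, 36, 6, 30, 0] -> [-234, -324, -54, -270, 0] -> [0, -270, -54, -324, -234] -> [-54, -324, -234] -> 3
  [44, -18, -11, 44, -25, -2, 36, 48, -30, 30] -> [44, 44, -2, 36, 48, 30] -> [-396, -396, 18, -324, -432, -270] -> [-270, -432, -324, 18, -396, -396] -> [-324, 18, -396, -396] -> 4
  [33, 32, -31, 39, 2, -14, -25, -11, 25] -> [33, 32, 39, 2, 25] -> [-297, -288, -351, -18, -225] -> [-225, -18, -351, -288, -297] -> [-351, -288, -297] -> 1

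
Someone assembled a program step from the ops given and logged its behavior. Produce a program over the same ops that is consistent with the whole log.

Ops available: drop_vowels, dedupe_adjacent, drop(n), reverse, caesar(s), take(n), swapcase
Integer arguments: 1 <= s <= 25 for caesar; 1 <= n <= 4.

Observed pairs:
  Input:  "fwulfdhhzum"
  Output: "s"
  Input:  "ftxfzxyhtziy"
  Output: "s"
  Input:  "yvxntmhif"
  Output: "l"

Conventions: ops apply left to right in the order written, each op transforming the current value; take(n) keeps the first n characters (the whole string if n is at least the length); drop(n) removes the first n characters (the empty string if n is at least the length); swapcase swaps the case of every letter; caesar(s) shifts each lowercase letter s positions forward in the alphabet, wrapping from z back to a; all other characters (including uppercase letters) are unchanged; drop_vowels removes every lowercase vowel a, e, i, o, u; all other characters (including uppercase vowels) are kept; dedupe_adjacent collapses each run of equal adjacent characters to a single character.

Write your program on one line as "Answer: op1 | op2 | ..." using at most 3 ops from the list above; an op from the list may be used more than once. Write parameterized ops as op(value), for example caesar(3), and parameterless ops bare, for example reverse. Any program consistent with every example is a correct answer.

take(1) | caesar(13)

Check, running the answer program on each example:
  "fwulfdhhzum" -> "f" -> "s"
  "ftxfzxyhtziy" -> "f" -> "s"
  "yvxntmhif" -> "y" -> "l"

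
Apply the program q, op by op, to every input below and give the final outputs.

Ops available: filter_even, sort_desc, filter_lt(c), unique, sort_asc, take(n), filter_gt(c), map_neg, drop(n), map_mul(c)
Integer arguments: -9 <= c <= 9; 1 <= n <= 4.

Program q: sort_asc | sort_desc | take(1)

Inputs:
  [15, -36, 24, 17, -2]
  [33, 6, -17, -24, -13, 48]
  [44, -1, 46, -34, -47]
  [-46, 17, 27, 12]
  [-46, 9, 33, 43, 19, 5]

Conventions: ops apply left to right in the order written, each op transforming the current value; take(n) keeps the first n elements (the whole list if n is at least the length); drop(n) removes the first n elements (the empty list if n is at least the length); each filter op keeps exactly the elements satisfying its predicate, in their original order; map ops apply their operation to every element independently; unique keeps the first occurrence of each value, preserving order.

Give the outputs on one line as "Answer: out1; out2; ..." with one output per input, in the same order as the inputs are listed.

[24]; [48]; [46]; [27]; [43]

Execution, op by op:
  [15, -36, 24, 17, -2] -> [-36, -2, 15, 17, 24] -> [24, 17, 15, -2, -36] -> [24]
  [33, 6, -17, -24, -13, 48] -> [-24, -17, -13, 6, 33, 48] -> [48, 33, 6, -13, -17, -24] -> [48]
  [44, -1, 46, -34, -47] -> [-47, -34, -1, 44, 46] -> [46, 44, -1, -34, -47] -> [46]
  [-46, 17, 27, 12] -> [-46, 12, 17, 27] -> [27, 17, 12, -46] -> [27]
  [-46, 9, 33, 43, 19, 5] -> [-46, 5, 9, 19, 33, 43] -> [43, 33, 19, 9, 5, -46] -> [43]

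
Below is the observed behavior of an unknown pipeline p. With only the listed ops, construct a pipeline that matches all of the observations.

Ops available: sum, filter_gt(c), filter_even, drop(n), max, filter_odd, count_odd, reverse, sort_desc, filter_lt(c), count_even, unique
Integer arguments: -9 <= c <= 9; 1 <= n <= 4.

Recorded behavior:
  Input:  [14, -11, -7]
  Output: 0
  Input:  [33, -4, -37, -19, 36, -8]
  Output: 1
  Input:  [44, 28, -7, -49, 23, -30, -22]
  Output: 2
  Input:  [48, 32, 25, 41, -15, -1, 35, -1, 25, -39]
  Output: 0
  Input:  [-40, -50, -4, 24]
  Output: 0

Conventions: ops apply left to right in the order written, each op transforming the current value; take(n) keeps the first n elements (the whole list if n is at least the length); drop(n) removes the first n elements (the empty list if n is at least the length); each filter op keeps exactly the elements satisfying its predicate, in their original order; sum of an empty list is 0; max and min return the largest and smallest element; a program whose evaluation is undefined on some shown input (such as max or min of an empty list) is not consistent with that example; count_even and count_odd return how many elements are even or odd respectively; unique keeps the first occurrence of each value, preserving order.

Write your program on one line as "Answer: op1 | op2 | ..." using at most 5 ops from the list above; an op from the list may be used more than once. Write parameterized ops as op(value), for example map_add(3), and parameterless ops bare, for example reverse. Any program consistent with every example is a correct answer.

drop(4) | filter_even | filter_lt(-4) | count_even

Check, running the answer program on each example:
  [14, -11, -7] -> [] -> [] -> [] -> 0
  [33, -4, -37, -19, 36, -8] -> [36, -8] -> [36, -8] -> [-8] -> 1
  [44, 28, -7, -49, 23, -30, -22] -> [23, -30, -22] -> [-30, -22] -> [-30, -22] -> 2
  [48, 32, 25, 41, -15, -1, 35, -1, 25, -39] -> [-15, -1, 35, -1, 25, -39] -> [] -> [] -> 0
  [-40, -50, -4, 24] -> [] -> [] -> [] -> 0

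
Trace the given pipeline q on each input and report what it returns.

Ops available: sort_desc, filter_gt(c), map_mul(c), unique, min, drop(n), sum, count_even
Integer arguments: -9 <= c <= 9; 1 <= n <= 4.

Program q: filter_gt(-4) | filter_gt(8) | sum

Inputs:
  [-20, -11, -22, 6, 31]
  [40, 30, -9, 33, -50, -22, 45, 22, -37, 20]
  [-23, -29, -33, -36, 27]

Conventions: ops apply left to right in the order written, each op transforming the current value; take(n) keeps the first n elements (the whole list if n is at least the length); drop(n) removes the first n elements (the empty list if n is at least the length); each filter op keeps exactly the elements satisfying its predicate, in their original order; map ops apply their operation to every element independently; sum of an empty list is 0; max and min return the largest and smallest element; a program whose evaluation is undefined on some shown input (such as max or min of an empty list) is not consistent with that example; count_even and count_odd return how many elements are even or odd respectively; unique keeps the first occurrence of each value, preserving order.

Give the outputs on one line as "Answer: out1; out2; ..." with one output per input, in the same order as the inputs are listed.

31; 190; 27

Execution, op by op:
  [-20, -11, -22, 6, 31] -> [6, 31] -> [31] -> 31
  [40, 30, -9, 33, -50, -22, 45, 22, -37, 20] -> [40, 30, 33, 45, 22, 20] -> [40, 30, 33, 45, 22, 20] -> 190
  [-23, -29, -33, -36, 27] -> [27] -> [27] -> 27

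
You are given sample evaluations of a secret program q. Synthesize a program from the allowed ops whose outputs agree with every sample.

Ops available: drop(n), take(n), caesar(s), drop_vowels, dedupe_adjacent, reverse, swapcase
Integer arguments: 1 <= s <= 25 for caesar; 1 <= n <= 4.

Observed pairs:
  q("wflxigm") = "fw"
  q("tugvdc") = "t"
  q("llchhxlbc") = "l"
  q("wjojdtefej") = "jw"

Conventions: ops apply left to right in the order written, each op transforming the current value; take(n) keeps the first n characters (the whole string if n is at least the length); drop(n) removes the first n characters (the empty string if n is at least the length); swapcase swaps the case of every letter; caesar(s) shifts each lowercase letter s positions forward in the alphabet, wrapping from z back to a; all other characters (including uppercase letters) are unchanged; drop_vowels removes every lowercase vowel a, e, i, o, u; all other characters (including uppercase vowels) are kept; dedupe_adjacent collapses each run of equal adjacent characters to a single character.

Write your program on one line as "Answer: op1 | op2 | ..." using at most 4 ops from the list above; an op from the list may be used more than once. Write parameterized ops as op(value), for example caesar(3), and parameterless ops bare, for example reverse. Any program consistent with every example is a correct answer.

take(2) | reverse | dedupe_adjacent | drop_vowels

Check, running the answer program on each example:
  "wflxigm" -> "wf" -> "fw" -> "fw" -> "fw"
  "tugvdc" -> "tu" -> "ut" -> "ut" -> "t"
  "llchhxlbc" -> "ll" -> "ll" -> "l" -> "l"
  "wjojdtefej" -> "wj" -> "jw" -> "jw" -> "jw"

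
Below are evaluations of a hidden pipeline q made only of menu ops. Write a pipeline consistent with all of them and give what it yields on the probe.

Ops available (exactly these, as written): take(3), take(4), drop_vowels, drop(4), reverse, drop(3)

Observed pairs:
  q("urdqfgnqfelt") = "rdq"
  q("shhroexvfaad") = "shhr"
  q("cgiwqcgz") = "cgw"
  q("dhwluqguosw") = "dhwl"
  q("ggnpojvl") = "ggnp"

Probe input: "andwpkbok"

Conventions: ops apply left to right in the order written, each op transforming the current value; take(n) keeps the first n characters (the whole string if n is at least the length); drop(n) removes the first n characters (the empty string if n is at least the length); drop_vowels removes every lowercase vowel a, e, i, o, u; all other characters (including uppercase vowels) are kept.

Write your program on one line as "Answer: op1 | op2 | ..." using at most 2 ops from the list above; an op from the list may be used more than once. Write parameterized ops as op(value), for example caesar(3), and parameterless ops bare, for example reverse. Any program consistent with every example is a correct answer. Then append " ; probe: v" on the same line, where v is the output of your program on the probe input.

take(4) | drop_vowels ; probe: "ndw"

Check, running the answer program on each example:
  "urdqfgnqfelt" -> "urdq" -> "rdq"
  "shhroexvfaad" -> "shhr" -> "shhr"
  "cgiwqcgz" -> "cgiw" -> "cgw"
  "dhwluqguosw" -> "dhwl" -> "dhwl"
  "ggnpojvl" -> "ggnp" -> "ggnp"
  probe: "andwpkbok" -> "andw" -> "ndw"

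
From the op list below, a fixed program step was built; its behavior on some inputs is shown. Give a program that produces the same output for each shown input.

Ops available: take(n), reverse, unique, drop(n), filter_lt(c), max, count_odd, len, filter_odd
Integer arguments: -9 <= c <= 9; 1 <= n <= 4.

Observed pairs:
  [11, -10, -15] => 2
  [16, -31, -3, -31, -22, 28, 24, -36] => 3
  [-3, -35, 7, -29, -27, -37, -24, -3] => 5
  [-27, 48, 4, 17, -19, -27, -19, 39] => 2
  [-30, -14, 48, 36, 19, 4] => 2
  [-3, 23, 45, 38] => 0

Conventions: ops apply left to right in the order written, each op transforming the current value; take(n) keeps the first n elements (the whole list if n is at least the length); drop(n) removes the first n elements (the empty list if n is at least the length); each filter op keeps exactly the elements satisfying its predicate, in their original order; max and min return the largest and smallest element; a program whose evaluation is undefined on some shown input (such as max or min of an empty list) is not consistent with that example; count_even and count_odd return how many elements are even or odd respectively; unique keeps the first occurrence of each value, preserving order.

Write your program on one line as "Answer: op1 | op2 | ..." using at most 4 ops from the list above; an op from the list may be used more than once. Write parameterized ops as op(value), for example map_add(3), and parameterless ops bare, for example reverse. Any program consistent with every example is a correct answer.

filter_lt(-9) | unique | len

Check, running the answer program on each example:
  [11, -10, -15] -> [-10, -15] -> [-10, -15] -> 2
  [16, -31, -3, -31, -22, 28, 24, -36] -> [-31, -31, -22, -36] -> [-31, -22, -36] -> 3
  [-3, -35, 7, -29, -27, -37, -24, -3] -> [-35, -29, -27, -37, -24] -> [-35, -29, -27, -37, -24] -> 5
  [-27, 48, 4, 17, -19, -27, -19, 39] -> [-27, -19, -27, -19] -> [-27, -19] -> 2
  [-30, -14, 48, 36, 19, 4] -> [-30, -14] -> [-30, -14] -> 2
  [-3, 23, 45, 38] -> [] -> [] -> 0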